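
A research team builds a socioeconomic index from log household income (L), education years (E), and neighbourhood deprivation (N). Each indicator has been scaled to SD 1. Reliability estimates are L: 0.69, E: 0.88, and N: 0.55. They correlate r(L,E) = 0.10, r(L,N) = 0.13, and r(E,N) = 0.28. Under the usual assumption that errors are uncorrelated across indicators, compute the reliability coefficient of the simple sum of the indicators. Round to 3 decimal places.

0.781

Var(L+E+N) = 3 + 2·[0.10 + 0.13 + 0.28] = 3 + 1.02 = 4.02.
Under uncorrelated errors the observed covariances equal the true-score covariances, so only the own-variance terms attenuate.
True-score variance = [0.69 + 0.88 + 0.55] + 1.02 = 2.12 + 1.02 = 3.14.
Reliability = 3.14 / 4.02 = 0.781.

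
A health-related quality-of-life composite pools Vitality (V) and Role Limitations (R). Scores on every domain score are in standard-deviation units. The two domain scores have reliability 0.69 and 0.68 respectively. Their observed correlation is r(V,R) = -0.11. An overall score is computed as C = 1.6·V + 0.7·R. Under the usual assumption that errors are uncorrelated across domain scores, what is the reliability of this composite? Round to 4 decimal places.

Var(C) = 1.6² + 0.7² + 2·[1.12·(-0.11)] = 3.05 − 0.2464 = 2.8036.
Under uncorrelated errors the observed covariances equal the true-score covariances, so only the own-variance terms attenuate.
True-score variance = [1.6²·0.69 + 0.7²·0.68] − 0.2464 = 2.0996 − 0.2464 = 1.8532.
Reliability = 1.8532 / 2.8036 = 0.6610.

0.6610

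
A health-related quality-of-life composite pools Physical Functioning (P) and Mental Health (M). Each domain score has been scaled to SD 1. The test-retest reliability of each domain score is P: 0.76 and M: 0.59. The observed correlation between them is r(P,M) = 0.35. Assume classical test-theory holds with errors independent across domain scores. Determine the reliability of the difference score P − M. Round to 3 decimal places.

Var(P−M) = 1 + 1 − 2·0.35 = 2 − 0.7 = 1.3.
With uncorrelated errors the cross-covariances are all true-score covariance, so they carry over unchanged; only the diagonal terms shrink to ρᵢσᵢ².
True-score variance = [0.76 + 0.59] − 0.7 = 1.35 − 0.7 = 0.65.
Reliability = 0.65 / 1.3 = 0.500.

0.500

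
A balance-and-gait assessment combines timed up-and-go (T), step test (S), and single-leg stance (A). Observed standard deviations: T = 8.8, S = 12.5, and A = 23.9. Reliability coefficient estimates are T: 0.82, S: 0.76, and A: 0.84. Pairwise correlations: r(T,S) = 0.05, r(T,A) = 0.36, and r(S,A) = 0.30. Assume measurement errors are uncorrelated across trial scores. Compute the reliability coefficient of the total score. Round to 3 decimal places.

Var(T+S+A) = 8.8² + 12.5² + 23.9² + 2·[8.8·12.5·0.05 + 8.8·23.9·0.36 + 12.5·23.9·0.30] = 804.9 + 341.68 = 1146.58.
Because errors are independent across components, Cov(Tᵢ,Tⱼ) = Cov(Xᵢ,Xⱼ); the off-diagonal part of the true-score variance is the same as above.
True-score variance = [8.8²·0.82 + 12.5²·0.76 + 23.9²·0.84] + 341.68 = 662.067 + 341.68 = 1003.75.
Reliability = 1003.75 / 1146.58 = 0.875.

0.875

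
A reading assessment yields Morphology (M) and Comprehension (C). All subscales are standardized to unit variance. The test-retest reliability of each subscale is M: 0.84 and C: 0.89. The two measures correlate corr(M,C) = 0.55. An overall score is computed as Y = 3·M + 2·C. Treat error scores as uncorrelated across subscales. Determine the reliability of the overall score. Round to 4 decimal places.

Var(Y) = 3² + 2² + 2·[6·0.55] = 13 + 6.6 = 19.6.
Under uncorrelated errors the observed covariances equal the true-score covariances, so only the own-variance terms attenuate.
True-score variance = [3²·0.84 + 2²·0.89] + 6.6 = 11.12 + 6.6 = 17.72.
Reliability = 17.72 / 19.6 = 0.9041.

0.9041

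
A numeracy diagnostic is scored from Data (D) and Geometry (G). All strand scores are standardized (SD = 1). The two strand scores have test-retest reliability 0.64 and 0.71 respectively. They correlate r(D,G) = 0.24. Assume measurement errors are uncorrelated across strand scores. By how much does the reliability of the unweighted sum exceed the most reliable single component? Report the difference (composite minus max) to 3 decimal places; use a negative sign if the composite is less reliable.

0.028

Var(sum) = 2 + 0.48 = 2.48; true-score variance = 1.35 + 0.48 = 1.83; composite reliability = 0.7379.
Max component reliability = 0.7100.
Difference = 0.7379 − 0.7100 = 0.028.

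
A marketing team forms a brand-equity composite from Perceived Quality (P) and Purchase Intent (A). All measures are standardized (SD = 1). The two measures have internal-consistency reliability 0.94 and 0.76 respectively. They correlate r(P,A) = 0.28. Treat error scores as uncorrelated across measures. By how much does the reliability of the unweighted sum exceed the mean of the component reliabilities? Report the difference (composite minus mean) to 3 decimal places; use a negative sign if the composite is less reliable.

Var(sum) = 2 + 0.56 = 2.56; true-score variance = 1.7 + 0.56 = 2.26; composite reliability = 0.8828.
Mean component reliability = 0.8500.
Difference = 0.8828 − 0.8500 = 0.033.

0.033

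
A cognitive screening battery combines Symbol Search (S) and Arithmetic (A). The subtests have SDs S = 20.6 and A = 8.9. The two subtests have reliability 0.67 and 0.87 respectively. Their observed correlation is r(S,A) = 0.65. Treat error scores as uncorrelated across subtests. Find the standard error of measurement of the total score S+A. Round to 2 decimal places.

12.26

Var(total) = 503.57 + 238.342 = 741.912.
True-score variance = 353.234 + 238.342 = 591.576, so reliability = 0.7974.
Error variance = 741.912 − 591.576 = 150.336; SEM = √150.336 = 12.26.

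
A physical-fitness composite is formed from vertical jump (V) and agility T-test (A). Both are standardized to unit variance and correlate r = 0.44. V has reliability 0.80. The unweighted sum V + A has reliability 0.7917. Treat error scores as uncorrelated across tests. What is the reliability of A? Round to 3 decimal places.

Var(V+A) = 2 + 2·0.44 = 2.880.
True-score variance = ρ_V + ρ_A + 2·0.44, so 0.7917 = (0.80 + ρ_A + 0.88) / 2.880.
ρ_A = 0.7917·2.880 − 0.80 − 0.88 = 0.600.

0.600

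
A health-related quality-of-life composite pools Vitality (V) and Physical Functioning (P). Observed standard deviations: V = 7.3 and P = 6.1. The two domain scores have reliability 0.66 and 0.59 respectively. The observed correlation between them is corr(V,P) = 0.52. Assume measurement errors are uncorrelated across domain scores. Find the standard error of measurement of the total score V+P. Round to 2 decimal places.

Var(total) = 90.5 + 46.3112 = 136.811.
True-score variance = 57.1253 + 46.3112 = 103.436, so reliability = 0.7561.
Error variance = 136.811 − 103.436 = 33.3747; SEM = √33.3747 = 5.78.

5.78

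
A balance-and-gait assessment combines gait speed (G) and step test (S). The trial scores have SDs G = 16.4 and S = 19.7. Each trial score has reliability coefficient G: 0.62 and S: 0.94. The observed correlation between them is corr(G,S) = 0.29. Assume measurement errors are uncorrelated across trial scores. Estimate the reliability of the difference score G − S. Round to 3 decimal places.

0.733

Var(G−S) = 16.4² + 19.7² − 2·16.4·19.7·0.29 = 657.05 − 187.386 = 469.664.
Under uncorrelated errors the observed covariances equal the true-score covariances, so only the own-variance terms attenuate.
True-score variance = [16.4²·0.62 + 19.7²·0.94] − 187.386 = 531.56 − 187.386 = 344.173.
Reliability = 344.173 / 469.664 = 0.733.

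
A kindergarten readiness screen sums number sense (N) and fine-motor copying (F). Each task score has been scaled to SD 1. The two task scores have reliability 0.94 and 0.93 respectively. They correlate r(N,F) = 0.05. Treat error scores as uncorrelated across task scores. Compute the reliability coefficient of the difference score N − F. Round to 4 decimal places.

Var(N−F) = 1 + 1 − 2·0.05 = 2 − 0.1 = 1.9.
With uncorrelated errors the cross-covariances are all true-score covariance, so they carry over unchanged; only the diagonal terms shrink to ρᵢσᵢ².
True-score variance = [0.94 + 0.93] − 0.1 = 1.87 − 0.1 = 1.77.
Reliability = 1.77 / 1.9 = 0.9316.

0.9316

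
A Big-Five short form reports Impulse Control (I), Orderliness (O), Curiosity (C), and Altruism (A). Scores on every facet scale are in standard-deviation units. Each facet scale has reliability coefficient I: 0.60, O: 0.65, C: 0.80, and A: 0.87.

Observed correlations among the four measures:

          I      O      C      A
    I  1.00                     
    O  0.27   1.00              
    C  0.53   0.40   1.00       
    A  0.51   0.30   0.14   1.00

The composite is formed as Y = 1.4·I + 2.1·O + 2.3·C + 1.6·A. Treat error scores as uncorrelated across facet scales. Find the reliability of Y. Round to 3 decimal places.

0.869

Var(Y) = 1.4² + 2.1² + 2.3² + 1.6² + 2·[2.94·0.27 + 3.22·0.53 + 2.24·0.51 + 4.83·0.40 + 3.36·0.30 + 3.68·0.14] = 14.22 + 14.196 = 28.416.
Because errors are independent across components, Cov(Tᵢ,Tⱼ) = Cov(Xᵢ,Xⱼ); the off-diagonal part of the true-score variance is the same as above.
True-score variance = [1.4²·0.60 + 2.1²·0.65 + 2.3²·0.80 + 1.6²·0.87] + 14.196 = 10.5017 + 14.196 = 24.6977.
Reliability = 24.6977 / 28.416 = 0.869.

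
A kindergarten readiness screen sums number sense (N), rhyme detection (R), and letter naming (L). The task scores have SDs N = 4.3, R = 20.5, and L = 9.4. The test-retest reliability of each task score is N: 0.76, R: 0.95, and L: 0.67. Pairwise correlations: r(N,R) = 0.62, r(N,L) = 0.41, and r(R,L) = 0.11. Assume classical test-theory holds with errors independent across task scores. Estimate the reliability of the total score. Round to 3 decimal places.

0.923

Var(N+R+L) = 4.3² + 20.5² + 9.4² + 2·[4.3·20.5·0.62 + 4.3·9.4·0.41 + 20.5·9.4·0.11] = 527.1 + 184.844 = 711.944.
With uncorrelated errors the cross-covariances are all true-score covariance, so they carry over unchanged; only the diagonal terms shrink to ρᵢσᵢ².
True-score variance = [4.3²·0.76 + 20.5²·0.95 + 9.4²·0.67] + 184.844 = 472.491 + 184.844 = 657.335.
Reliability = 657.335 / 711.944 = 0.923.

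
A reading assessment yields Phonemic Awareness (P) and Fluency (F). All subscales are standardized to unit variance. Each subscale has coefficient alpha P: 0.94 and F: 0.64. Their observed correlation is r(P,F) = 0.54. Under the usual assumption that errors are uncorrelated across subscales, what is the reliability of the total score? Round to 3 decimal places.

Var(P+F) = 2 + 2·[0.54] = 2 + 1.08 = 3.08.
Under uncorrelated errors the observed covariances equal the true-score covariances, so only the own-variance terms attenuate.
True-score variance = [0.94 + 0.64] + 1.08 = 1.58 + 1.08 = 2.66.
Reliability = 2.66 / 3.08 = 0.864.

0.864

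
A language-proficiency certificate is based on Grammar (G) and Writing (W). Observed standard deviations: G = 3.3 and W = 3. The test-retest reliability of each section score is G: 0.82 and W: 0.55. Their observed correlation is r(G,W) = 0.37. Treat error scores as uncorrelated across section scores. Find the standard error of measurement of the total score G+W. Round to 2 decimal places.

Var(total) = 19.89 + 7.326 = 27.216.
True-score variance = 13.8798 + 7.326 = 21.2058, so reliability = 0.7792.
Error variance = 27.216 − 21.2058 = 6.0102; SEM = √6.0102 = 2.45.

2.45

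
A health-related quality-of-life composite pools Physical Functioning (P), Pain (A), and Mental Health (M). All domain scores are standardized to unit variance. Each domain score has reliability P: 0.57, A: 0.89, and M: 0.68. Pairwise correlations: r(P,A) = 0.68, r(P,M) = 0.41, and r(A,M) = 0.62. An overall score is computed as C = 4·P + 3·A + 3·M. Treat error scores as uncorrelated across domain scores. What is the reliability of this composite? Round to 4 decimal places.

Var(C) = 4² + 3² + 3² + 2·[12·0.68 + 12·0.41 + 9·0.62] = 34 + 37.32 = 71.32.
Under uncorrelated errors the observed covariances equal the true-score covariances, so only the own-variance terms attenuate.
True-score variance = [4²·0.57 + 3²·0.89 + 3²·0.68] + 37.32 = 23.25 + 37.32 = 60.57.
Reliability = 60.57 / 71.32 = 0.8493.

0.8493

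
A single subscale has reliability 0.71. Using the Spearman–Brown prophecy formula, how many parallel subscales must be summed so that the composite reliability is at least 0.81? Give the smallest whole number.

2

k ≥ ρ*(1−ρ₁)/(ρ₁(1−ρ*)) = 0.81·0.29 / (0.71·0.19) = 1.741.
Smallest integer k = 2.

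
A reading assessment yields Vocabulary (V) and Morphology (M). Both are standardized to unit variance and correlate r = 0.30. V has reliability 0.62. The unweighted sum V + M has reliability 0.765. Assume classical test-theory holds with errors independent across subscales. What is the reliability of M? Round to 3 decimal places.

Var(V+M) = 2 + 2·0.30 = 2.600.
True-score variance = ρ_V + ρ_M + 2·0.30, so 0.765 = (0.62 + ρ_M + 0.60) / 2.600.
ρ_M = 0.765·2.600 − 0.62 − 0.60 = 0.769.

0.769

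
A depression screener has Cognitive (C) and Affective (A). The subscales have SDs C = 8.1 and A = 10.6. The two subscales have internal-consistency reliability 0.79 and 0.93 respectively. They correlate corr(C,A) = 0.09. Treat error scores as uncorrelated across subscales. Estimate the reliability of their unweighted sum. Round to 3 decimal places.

0.888

Var(C+A) = 8.1² + 10.6² + 2·[8.1·10.6·0.09] = 177.97 + 15.4548 = 193.425.
Under uncorrelated errors the observed covariances equal the true-score covariances, so only the own-variance terms attenuate.
True-score variance = [8.1²·0.79 + 10.6²·0.93] + 15.4548 = 156.327 + 15.4548 = 171.782.
Reliability = 171.782 / 193.425 = 0.888.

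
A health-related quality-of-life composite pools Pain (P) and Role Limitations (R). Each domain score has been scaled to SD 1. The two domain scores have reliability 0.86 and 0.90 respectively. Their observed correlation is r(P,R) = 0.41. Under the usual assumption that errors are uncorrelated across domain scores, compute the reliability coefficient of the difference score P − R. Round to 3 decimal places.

0.797

Var(P−R) = 1 + 1 − 2·0.41 = 2 − 0.82 = 1.18.
Under uncorrelated errors the observed covariances equal the true-score covariances, so only the own-variance terms attenuate.
True-score variance = [0.86 + 0.90] − 0.82 = 1.76 − 0.82 = 0.94.
Reliability = 0.94 / 1.18 = 0.797.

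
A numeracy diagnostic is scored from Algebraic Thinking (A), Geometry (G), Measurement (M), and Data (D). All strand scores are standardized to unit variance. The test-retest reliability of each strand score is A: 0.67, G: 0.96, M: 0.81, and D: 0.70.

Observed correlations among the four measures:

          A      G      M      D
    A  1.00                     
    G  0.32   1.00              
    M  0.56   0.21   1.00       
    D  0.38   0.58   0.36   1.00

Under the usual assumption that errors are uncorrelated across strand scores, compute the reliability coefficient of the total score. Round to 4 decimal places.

0.9025

Var(A+G+M+D) = 4 + 2·[0.32 + 0.56 + 0.38 + 0.21 + 0.58 + 0.36] = 4 + 4.82 = 8.82.
Because errors are independent across components, Cov(Tᵢ,Tⱼ) = Cov(Xᵢ,Xⱼ); the off-diagonal part of the true-score variance is the same as above.
True-score variance = [0.67 + 0.96 + 0.81 + 0.70] + 4.82 = 3.14 + 4.82 = 7.96.
Reliability = 7.96 / 8.82 = 0.9025.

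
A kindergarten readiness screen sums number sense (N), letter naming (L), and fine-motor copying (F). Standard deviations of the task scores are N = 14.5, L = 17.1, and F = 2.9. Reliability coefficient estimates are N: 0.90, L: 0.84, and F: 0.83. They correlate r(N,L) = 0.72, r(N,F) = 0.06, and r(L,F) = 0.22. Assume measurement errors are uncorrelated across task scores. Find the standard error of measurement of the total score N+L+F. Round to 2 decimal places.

8.32

Var(total) = 511.07 + 383.914 = 894.984.
True-score variance = 441.83 + 383.914 = 825.743, so reliability = 0.9226.
Error variance = 894.984 − 825.743 = 69.2403; SEM = √69.2403 = 8.32.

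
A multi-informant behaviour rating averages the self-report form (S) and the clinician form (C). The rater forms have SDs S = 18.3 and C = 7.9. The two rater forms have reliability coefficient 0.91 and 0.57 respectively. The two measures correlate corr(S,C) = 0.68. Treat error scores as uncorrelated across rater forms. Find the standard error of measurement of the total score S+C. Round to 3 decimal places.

7.548

Var(total) = 397.3 + 196.615 = 593.915.
True-score variance = 340.324 + 196.615 = 536.939, so reliability = 0.9041.
Error variance = 593.915 − 536.939 = 56.9764; SEM = √56.9764 = 7.548.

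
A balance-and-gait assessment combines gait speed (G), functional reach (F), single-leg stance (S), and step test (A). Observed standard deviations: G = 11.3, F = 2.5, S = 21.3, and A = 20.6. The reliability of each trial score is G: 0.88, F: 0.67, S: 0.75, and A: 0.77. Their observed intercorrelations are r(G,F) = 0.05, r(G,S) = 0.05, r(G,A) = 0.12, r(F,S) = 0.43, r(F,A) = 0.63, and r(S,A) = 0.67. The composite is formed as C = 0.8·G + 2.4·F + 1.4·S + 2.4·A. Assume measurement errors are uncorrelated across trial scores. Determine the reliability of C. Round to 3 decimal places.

0.868

Var(C) = 0.8²·11.3² + 2.4²·2.5² + 1.4²·21.3² + 2.4²·20.6² + 2·[1.92·11.3·2.5·0.05 + 1.12·11.3·21.3·0.05 + 1.92·11.3·20.6·0.12 + 3.36·2.5·21.3·0.43 + 5.76·2.5·20.6·0.63 + 3.36·21.3·20.6·0.67] = 3451.27 + 2642.85 = 6094.11.
Because errors are independent across components, Cov(Tᵢ,Tⱼ) = Cov(Xᵢ,Xⱼ); the off-diagonal part of the true-score variance is the same as above.
True-score variance = [0.8²·11.3²·0.88 + 2.4²·2.5²·0.67 + 1.4²·21.3²·0.75 + 2.4²·20.6²·0.77] + 2642.85 = 2645.08 + 2642.85 = 5287.93.
Reliability = 5287.93 / 6094.11 = 0.868.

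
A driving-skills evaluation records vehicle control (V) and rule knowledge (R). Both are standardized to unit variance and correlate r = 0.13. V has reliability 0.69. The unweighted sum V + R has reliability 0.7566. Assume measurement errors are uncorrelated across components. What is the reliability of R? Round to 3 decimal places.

0.760

Var(V+R) = 2 + 2·0.13 = 2.260.
True-score variance = ρ_V + ρ_R + 2·0.13, so 0.7566 = (0.69 + ρ_R + 0.26) / 2.260.
ρ_R = 0.7566·2.260 − 0.69 − 0.26 = 0.760.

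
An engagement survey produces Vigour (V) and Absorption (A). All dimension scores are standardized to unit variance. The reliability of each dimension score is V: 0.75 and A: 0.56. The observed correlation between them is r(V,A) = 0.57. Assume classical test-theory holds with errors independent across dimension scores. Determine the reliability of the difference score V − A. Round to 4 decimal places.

Var(V−A) = 1 + 1 − 2·0.57 = 2 − 1.14 = 0.86.
With uncorrelated errors the cross-covariances are all true-score covariance, so they carry over unchanged; only the diagonal terms shrink to ρᵢσᵢ².
True-score variance = [0.75 + 0.56] − 1.14 = 1.31 − 1.14 = 0.17.
Reliability = 0.17 / 0.86 = 0.1977.

0.1977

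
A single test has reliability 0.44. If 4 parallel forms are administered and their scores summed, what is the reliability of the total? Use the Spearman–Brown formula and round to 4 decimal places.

ρ_k = kρ / (1 + (k−1)ρ) = 4·0.44 / (1 + 3·0.44) = 1.760 / 2.320 = 0.7586.

0.7586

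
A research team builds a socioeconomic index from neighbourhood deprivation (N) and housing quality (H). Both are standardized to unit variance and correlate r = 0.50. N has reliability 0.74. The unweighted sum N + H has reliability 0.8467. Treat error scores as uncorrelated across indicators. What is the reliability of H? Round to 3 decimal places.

Var(N+H) = 2 + 2·0.50 = 3.000.
True-score variance = ρ_N + ρ_H + 2·0.50, so 0.8467 = (0.74 + ρ_H + 1.00) / 3.000.
ρ_H = 0.8467·3.000 − 0.74 − 1.00 = 0.800.

0.800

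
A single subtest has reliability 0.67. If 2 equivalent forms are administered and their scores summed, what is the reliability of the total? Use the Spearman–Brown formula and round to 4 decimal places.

ρ_k = kρ / (1 + (k−1)ρ) = 2·0.67 / (1 + 1·0.67) = 1.340 / 1.670 = 0.8024.

0.8024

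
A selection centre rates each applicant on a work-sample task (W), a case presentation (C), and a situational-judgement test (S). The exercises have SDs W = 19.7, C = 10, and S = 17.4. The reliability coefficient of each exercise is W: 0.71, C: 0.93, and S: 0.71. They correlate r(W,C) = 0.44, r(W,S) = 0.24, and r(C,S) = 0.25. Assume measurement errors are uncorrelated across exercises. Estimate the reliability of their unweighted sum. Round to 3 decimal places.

Var(W+C+S) = 19.7² + 10² + 17.4² + 2·[19.7·10·0.44 + 19.7·17.4·0.24 + 10·17.4·0.25] = 790.85 + 424.894 = 1215.74.
Under uncorrelated errors the observed covariances equal the true-score covariances, so only the own-variance terms attenuate.
True-score variance = [19.7²·0.71 + 10²·0.93 + 17.4²·0.71] + 424.894 = 583.503 + 424.894 = 1008.4.
Reliability = 1008.4 / 1215.74 = 0.829.

0.829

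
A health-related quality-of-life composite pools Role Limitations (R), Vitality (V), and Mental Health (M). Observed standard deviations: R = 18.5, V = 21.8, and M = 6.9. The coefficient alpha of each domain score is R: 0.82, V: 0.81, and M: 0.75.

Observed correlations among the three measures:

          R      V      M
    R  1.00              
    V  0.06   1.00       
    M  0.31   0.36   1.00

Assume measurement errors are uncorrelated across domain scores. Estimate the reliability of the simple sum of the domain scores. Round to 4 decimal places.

Var(R+V+M) = 18.5² + 21.8² + 6.9² + 2·[18.5·21.8·0.06 + 18.5·6.9·0.31 + 21.8·6.9·0.36] = 865.1 + 235.841 = 1100.94.
Because errors are independent across components, Cov(Tᵢ,Tⱼ) = Cov(Xᵢ,Xⱼ); the off-diagonal part of the true-score variance is the same as above.
True-score variance = [18.5²·0.82 + 21.8²·0.81 + 6.9²·0.75] + 235.841 = 701.297 + 235.841 = 937.138.
Reliability = 937.138 / 1100.94 = 0.8512.

0.8512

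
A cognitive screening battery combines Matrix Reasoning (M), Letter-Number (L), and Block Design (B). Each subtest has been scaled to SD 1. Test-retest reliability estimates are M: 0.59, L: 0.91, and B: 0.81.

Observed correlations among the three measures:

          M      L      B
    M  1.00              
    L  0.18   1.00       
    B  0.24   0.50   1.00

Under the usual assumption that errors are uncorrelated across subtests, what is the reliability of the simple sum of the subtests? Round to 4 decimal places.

Var(M+L+B) = 3 + 2·[0.18 + 0.24 + 0.50] = 3 + 1.84 = 4.84.
Under uncorrelated errors the observed covariances equal the true-score covariances, so only the own-variance terms attenuate.
True-score variance = [0.59 + 0.91 + 0.81] + 1.84 = 2.31 + 1.84 = 4.15.
Reliability = 4.15 / 4.84 = 0.8574.

0.8574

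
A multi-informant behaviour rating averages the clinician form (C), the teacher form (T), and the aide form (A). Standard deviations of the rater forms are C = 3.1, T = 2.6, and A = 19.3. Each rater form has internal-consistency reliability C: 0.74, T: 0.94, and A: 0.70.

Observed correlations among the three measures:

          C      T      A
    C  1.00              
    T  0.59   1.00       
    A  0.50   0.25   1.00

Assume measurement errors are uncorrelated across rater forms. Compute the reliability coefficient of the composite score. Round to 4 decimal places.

Var(C+T+A) = 3.1² + 2.6² + 19.3² + 2·[3.1·2.6·0.59 + 3.1·19.3·0.50 + 2.6·19.3·0.25] = 388.86 + 94.4308 = 483.291.
Under uncorrelated errors the observed covariances equal the true-score covariances, so only the own-variance terms attenuate.
True-score variance = [3.1²·0.74 + 2.6²·0.94 + 19.3²·0.70] + 94.4308 = 274.209 + 94.4308 = 368.64.
Reliability = 368.64 / 483.291 = 0.7628.

0.7628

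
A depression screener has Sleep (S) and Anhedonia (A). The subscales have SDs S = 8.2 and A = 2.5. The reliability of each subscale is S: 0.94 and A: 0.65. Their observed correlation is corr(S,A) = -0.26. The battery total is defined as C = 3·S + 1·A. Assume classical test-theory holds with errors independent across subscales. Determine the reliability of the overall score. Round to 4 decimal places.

0.9336

Var(C) = 3²·8.2² + 2.5² + 2·[3·8.2·2.5·(-0.26)] = 611.41 − 31.98 = 579.43.
With uncorrelated errors the cross-covariances are all true-score covariance, so they carry over unchanged; only the diagonal terms shrink to ρᵢσᵢ².
True-score variance = [3²·8.2²·0.94 + 2.5²·0.65] − 31.98 = 572.913 − 31.98 = 540.933.
Reliability = 540.933 / 579.43 = 0.9336.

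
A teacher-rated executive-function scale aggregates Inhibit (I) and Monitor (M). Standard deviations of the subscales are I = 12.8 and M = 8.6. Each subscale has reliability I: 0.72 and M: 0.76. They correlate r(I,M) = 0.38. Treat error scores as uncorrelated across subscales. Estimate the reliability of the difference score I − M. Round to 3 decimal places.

0.587

Var(I−M) = 12.8² + 8.6² − 2·12.8·8.6·0.38 = 237.8 − 83.6608 = 154.139.
Under uncorrelated errors the observed covariances equal the true-score covariances, so only the own-variance terms attenuate.
True-score variance = [12.8²·0.72 + 8.6²·0.76] − 83.6608 = 174.174 − 83.6608 = 90.5136.
Reliability = 90.5136 / 154.139 = 0.587.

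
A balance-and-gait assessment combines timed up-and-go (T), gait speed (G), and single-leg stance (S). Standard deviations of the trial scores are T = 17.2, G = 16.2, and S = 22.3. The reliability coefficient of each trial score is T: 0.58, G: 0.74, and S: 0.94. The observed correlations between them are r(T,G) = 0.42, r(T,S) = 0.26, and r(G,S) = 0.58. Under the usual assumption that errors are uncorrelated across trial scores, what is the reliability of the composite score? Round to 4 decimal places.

Var(T+G+S) = 17.2² + 16.2² + 22.3² + 2·[17.2·16.2·0.42 + 17.2·22.3·0.26 + 16.2·22.3·0.58] = 1055.57 + 852.57 = 1908.14.
Under uncorrelated errors the observed covariances equal the true-score covariances, so only the own-variance terms attenuate.
True-score variance = [17.2²·0.58 + 16.2²·0.74 + 22.3²·0.94] + 852.57 = 833.245 + 852.57 = 1685.82.
Reliability = 1685.82 / 1908.14 = 0.8835.

0.8835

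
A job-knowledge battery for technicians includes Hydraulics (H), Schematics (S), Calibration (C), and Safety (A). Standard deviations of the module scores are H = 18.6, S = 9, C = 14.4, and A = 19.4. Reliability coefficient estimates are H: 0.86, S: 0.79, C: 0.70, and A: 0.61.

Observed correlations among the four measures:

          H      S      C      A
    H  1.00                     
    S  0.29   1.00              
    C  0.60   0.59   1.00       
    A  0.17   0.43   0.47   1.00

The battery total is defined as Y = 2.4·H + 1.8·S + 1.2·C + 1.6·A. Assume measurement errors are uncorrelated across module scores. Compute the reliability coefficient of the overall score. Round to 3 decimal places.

Var(Y) = 2.4²·18.6² + 1.8²·9² + 1.2²·14.4² + 1.6²·19.4² + 2·[4.32·18.6·9·0.29 + 2.88·18.6·14.4·0.60 + 3.84·18.6·19.4·0.17 + 2.16·9·14.4·0.59 + 2.88·9·19.4·0.43 + 1.92·14.4·19.4·0.47] = 3517.25 + 3083.17 = 6600.42.
Under uncorrelated errors the observed covariances equal the true-score covariances, so only the own-variance terms attenuate.
True-score variance = [2.4²·18.6²·0.86 + 1.8²·9²·0.79 + 1.2²·14.4²·0.70 + 1.6²·19.4²·0.61] + 3083.17 = 2717.82 + 3083.17 = 5800.99.
Reliability = 5800.99 / 6600.42 = 0.879.

0.879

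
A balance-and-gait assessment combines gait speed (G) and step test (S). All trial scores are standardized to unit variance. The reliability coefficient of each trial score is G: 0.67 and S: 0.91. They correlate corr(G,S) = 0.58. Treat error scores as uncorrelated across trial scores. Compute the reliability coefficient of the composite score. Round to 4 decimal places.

Var(G+S) = 2 + 2·[0.58] = 2 + 1.16 = 3.16.
With uncorrelated errors the cross-covariances are all true-score covariance, so they carry over unchanged; only the diagonal terms shrink to ρᵢσᵢ².
True-score variance = [0.67 + 0.91] + 1.16 = 1.58 + 1.16 = 2.74.
Reliability = 2.74 / 3.16 = 0.8671.

0.8671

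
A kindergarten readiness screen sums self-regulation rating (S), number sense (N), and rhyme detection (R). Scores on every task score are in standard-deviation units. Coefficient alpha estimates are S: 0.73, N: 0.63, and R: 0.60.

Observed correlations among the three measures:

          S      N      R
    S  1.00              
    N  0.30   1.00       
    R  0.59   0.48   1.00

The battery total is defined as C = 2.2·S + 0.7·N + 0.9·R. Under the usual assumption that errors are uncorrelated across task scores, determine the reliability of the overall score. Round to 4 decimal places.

Var(C) = 2.2² + 0.7² + 0.9² + 2·[1.54·0.30 + 1.98·0.59 + 0.63·0.48] = 6.14 + 3.8652 = 10.0052.
Under uncorrelated errors the observed covariances equal the true-score covariances, so only the own-variance terms attenuate.
True-score variance = [2.2²·0.73 + 0.7²·0.63 + 0.9²·0.60] + 3.8652 = 4.3279 + 3.8652 = 8.1931.
Reliability = 8.1931 / 10.0052 = 0.8189.

0.8189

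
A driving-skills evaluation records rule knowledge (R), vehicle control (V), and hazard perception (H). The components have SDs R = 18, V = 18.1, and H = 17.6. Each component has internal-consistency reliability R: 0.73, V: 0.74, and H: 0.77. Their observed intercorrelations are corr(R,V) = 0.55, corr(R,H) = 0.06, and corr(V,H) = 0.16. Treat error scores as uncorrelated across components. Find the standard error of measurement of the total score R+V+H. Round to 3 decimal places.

15.617

Var(total) = 961.37 + 498.335 = 1459.71.
True-score variance = 717.467 + 498.335 = 1215.8, so reliability = 0.8329.
Error variance = 1459.71 − 1215.8 = 243.903; SEM = √243.903 = 15.617.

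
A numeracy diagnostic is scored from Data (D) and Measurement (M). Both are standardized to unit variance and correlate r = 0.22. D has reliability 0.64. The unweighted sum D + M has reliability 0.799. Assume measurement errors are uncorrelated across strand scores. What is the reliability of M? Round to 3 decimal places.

0.870

Var(D+M) = 2 + 2·0.22 = 2.440.
True-score variance = ρ_D + ρ_M + 2·0.22, so 0.799 = (0.64 + ρ_M + 0.44) / 2.440.
ρ_M = 0.799·2.440 − 0.64 − 0.44 = 0.870.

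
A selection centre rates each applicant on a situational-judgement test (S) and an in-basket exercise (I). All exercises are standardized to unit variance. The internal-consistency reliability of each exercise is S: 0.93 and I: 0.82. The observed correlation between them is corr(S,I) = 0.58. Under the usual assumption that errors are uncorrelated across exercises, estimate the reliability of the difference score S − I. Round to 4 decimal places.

0.7024

Var(S−I) = 1 + 1 − 2·0.58 = 2 − 1.16 = 0.84.
With uncorrelated errors the cross-covariances are all true-score covariance, so they carry over unchanged; only the diagonal terms shrink to ρᵢσᵢ².
True-score variance = [0.93 + 0.82] − 1.16 = 1.75 − 1.16 = 0.59.
Reliability = 0.59 / 0.84 = 0.7024.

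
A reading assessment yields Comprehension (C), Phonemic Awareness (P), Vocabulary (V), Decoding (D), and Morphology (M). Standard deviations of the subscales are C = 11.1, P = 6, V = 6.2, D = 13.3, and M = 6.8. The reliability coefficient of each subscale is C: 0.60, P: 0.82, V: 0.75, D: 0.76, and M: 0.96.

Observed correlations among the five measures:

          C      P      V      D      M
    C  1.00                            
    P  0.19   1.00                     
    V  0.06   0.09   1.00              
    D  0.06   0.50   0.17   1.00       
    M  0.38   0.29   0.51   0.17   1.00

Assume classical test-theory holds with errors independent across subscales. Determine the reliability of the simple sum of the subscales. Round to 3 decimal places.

Var(C+P+V+D+M) = 11.1² + 6² + 6.2² + 13.3² + 6.8² + 2·[11.1·6·0.19 + 11.1·6.2·0.06 + 11.1·13.3·0.06 + 11.1·6.8·0.38 + 6·6.2·0.09 + 6·13.3·0.50 + 6·6.8·0.29 + 6.2·13.3·0.17 + 6.2·6.8·0.51 + 13.3·6.8·0.17] = 420.78 + 320.596 = 741.376.
Under uncorrelated errors the observed covariances equal the true-score covariances, so only the own-variance terms attenuate.
True-score variance = [11.1²·0.60 + 6²·0.82 + 6.2²·0.75 + 13.3²·0.76 + 6.8²·0.96] + 320.596 = 311.103 + 320.596 = 631.699.
Reliability = 631.699 / 741.376 = 0.852.

0.852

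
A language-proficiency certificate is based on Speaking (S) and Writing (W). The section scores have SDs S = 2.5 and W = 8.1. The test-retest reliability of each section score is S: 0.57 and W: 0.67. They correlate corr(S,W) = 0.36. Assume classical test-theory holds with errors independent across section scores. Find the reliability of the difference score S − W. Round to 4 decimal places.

Var(S−W) = 2.5² + 8.1² − 2·2.5·8.1·0.36 = 71.86 − 14.58 = 57.28.
Under uncorrelated errors the observed covariances equal the true-score covariances, so only the own-variance terms attenuate.
True-score variance = [2.5²·0.57 + 8.1²·0.67] − 14.58 = 47.5212 − 14.58 = 32.9412.
Reliability = 32.9412 / 57.28 = 0.5751.

0.5751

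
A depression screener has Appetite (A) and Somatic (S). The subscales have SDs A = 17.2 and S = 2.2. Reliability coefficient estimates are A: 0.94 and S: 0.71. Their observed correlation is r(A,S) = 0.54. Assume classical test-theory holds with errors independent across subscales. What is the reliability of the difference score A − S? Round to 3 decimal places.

0.926

Var(A−S) = 17.2² + 2.2² − 2·17.2·2.2·0.54 = 300.68 − 40.8672 = 259.813.
With uncorrelated errors the cross-covariances are all true-score covariance, so they carry over unchanged; only the diagonal terms shrink to ρᵢσᵢ².
True-score variance = [17.2²·0.94 + 2.2²·0.71] − 40.8672 = 281.526 − 40.8672 = 240.659.
Reliability = 240.659 / 259.813 = 0.926.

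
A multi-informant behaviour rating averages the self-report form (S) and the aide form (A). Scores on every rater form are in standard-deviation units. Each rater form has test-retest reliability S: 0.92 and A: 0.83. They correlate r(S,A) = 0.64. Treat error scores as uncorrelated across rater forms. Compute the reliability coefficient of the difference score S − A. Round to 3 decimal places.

0.653

Var(S−A) = 1 + 1 − 2·0.64 = 2 − 1.28 = 0.72.
Because errors are independent across components, Cov(Tᵢ,Tⱼ) = Cov(Xᵢ,Xⱼ); the off-diagonal part of the true-score variance is the same as above.
True-score variance = [0.92 + 0.83] − 1.28 = 1.75 − 1.28 = 0.47.
Reliability = 0.47 / 0.72 = 0.653.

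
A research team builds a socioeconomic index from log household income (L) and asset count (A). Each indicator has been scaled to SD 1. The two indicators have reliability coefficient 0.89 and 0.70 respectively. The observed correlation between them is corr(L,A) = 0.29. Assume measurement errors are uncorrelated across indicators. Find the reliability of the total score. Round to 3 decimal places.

Var(L+A) = 2 + 2·[0.29] = 2 + 0.58 = 2.58.
With uncorrelated errors the cross-covariances are all true-score covariance, so they carry over unchanged; only the diagonal terms shrink to ρᵢσᵢ².
True-score variance = [0.89 + 0.70] + 0.58 = 1.59 + 0.58 = 2.17.
Reliability = 2.17 / 2.58 = 0.841.

0.841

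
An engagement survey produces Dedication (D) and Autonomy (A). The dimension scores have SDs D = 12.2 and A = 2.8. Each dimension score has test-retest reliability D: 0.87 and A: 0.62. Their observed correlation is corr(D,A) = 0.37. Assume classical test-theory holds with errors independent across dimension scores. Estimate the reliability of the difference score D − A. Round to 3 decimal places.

0.830

Var(D−A) = 12.2² + 2.8² − 2·12.2·2.8·0.37 = 156.68 − 25.2784 = 131.402.
With uncorrelated errors the cross-covariances are all true-score covariance, so they carry over unchanged; only the diagonal terms shrink to ρᵢσᵢ².
True-score variance = [12.2²·0.87 + 2.8²·0.62] − 25.2784 = 134.352 − 25.2784 = 109.073.
Reliability = 109.073 / 131.402 = 0.830.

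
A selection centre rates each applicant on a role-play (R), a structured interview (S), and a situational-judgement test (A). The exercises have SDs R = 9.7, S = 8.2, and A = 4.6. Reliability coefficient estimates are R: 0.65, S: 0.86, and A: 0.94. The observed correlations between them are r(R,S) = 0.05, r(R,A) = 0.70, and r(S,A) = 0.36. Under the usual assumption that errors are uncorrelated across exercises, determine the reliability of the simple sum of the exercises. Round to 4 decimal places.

0.8443

Var(R+S+A) = 9.7² + 8.2² + 4.6² + 2·[9.7·8.2·0.05 + 9.7·4.6·0.70 + 8.2·4.6·0.36] = 182.49 + 97.5804 = 280.07.
Under uncorrelated errors the observed covariances equal the true-score covariances, so only the own-variance terms attenuate.
True-score variance = [9.7²·0.65 + 8.2²·0.86 + 4.6²·0.94] + 97.5804 = 138.875 + 97.5804 = 236.456.
Reliability = 236.456 / 280.07 = 0.8443.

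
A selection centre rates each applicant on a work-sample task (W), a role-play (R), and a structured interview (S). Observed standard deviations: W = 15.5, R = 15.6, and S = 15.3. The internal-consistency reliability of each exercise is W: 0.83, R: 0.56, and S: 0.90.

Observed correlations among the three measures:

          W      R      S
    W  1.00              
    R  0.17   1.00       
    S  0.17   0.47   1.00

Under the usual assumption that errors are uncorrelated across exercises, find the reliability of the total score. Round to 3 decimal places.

0.845

Var(W+R+S) = 15.5² + 15.6² + 15.3² + 2·[15.5·15.6·0.17 + 15.5·15.3·0.17 + 15.6·15.3·0.47] = 717.7 + 387.202 = 1104.9.
With uncorrelated errors the cross-covariances are all true-score covariance, so they carry over unchanged; only the diagonal terms shrink to ρᵢσᵢ².
True-score variance = [15.5²·0.83 + 15.6²·0.56 + 15.3²·0.90] + 387.202 = 546.37 + 387.202 = 933.572.
Reliability = 933.572 / 1104.9 = 0.845.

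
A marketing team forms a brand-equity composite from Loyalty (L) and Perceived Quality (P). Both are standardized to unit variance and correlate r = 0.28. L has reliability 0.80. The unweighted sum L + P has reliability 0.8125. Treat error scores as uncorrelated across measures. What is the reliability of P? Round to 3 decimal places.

Var(L+P) = 2 + 2·0.28 = 2.560.
True-score variance = ρ_L + ρ_P + 2·0.28, so 0.8125 = (0.80 + ρ_P + 0.56) / 2.560.
ρ_P = 0.8125·2.560 − 0.80 − 0.56 = 0.720.

0.720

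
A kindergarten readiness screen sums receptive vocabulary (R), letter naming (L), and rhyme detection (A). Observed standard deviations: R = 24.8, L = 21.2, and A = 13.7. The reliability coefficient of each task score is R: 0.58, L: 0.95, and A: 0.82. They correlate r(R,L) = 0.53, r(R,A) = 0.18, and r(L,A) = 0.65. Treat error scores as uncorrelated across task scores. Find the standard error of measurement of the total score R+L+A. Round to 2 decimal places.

17.74

Var(total) = 1252.17 + 1057.19 = 2309.36.
True-score variance = 937.597 + 1057.19 = 1994.79, so reliability = 0.8638.
Error variance = 2309.36 − 1994.79 = 314.573; SEM = √314.573 = 17.74.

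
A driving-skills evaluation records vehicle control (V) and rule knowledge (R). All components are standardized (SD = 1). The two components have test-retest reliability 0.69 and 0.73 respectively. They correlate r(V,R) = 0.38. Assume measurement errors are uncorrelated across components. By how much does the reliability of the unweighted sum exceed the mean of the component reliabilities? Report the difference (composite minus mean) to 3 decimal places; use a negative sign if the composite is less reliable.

0.080

Var(sum) = 2 + 0.76 = 2.76; true-score variance = 1.42 + 0.76 = 2.18; composite reliability = 0.7899.
Mean component reliability = 0.7100.
Difference = 0.7899 − 0.7100 = 0.080.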